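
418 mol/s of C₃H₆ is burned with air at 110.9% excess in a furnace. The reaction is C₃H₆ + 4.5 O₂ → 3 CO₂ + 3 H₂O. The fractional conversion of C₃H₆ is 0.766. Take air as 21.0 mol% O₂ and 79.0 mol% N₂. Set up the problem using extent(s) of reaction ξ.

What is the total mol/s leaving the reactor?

19500 mol/s

Stoichiometric O₂ = 4.5 × 418 = 1881 mol/s; O₂ fed = 1881 × 2.109 = 3967 mol/s.
N₂ fed = 3967 × 79/21 = 14920 mol/s.
Fuel reacted = 0.766 × 418 → ξ = 320.2 mol/s.
Outlet (n = n₀ + ν ξ):
  C₃H₆: 418 − 1(320.2) = 97.81
  O₂: 3967 − 4.5(320.2) = 2526
  N₂: 14920 (inert)
  CO₂: 0 + 3(320.2) = 960.6
  H₂O: 0 + 3(320.2) = 960.6
Total out = 97.81 + 2526 + 14920 + 960.6 + 960.6 = 19470 mol/s.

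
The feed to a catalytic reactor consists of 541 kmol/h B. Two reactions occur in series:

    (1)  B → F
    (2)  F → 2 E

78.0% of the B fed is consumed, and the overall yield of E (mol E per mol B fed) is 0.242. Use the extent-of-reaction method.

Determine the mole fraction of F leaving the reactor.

0.588

Conversion of B: B consumed = 1ξ₁ = 0.78 × 541 → ξ₁ = 422 kmol/h.
Yield of E: 2ξ₂ / 541 = 0.242 → ξ₂ = 65.46 kmol/h.
Outlet amounts (n = n₀ + Σ ν·ξ):
  B: 541 − 1(422) = 119
  F: 0 + 1(422) − 1(65.46) = 356.5
  E: 0 + 2(65.46) = 130.9
Total out = 606.5 kmol/h; y_F = 356.5 / 606.5 = 0.5879.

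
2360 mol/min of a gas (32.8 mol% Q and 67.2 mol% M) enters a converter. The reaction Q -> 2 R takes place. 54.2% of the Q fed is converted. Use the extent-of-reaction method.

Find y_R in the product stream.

Q reacted = 0.542 × 774.1 = 419.6 mol/min; ν_Q = −1, so ξ = 419.6/1 = 419.6 mol/min.
Outlet amounts (n = n₀ + ν ξ):
  Q: 774.1 − 1(419.6) = 354.5
  R: 0 + 2(419.6) = 839.1
  M: 1586 (inert)
Total out = 2780 mol/min; y_R = 839.1 / 2780 = 0.3019.

0.302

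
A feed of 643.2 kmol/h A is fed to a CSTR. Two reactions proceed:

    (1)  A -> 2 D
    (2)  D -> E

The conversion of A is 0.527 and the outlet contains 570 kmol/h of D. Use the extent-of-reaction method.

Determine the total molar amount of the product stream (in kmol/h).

Conversion of A: A consumed = 1ξ₁ = 0.527 × 643.2 → ξ₁ = 339 kmol/h.
D balance: n_D = 0 + 2ξ₁ − 1ξ₂ = 570 → ξ₂ = (2·339 − 570)/1 = 107.9 kmol/h.
Outlet amounts (n = n₀ + Σ ν·ξ):
  A: 643.2 − 1(339) = 304.2
  D: 0 + 2(339) − 1(107.9) = 570
  E: 0 + 1(107.9) = 107.9
Total out = 304.2 + 570 + 107.9 = 982.2 kmol/h.

982 kmol/h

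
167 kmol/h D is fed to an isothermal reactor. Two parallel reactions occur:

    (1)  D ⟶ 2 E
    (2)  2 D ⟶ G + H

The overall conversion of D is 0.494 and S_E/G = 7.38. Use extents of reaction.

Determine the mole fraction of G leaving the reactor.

0.0658

Conversion of D: D consumed = 0.494 × 167 = 82.5 kmol/h = 1ξ₁ + 2ξ₂.
Selectivity: 2ξ₁ / (1ξ₂) = 7.38 → ξ₁ = 3.69 ξ₂.
Substitute: (1·3.69 + 2) ξ₂ = 82.5 → ξ₂ = 14.5 kmol/h, ξ₁ = 53.5 kmol/h.
Outlet amounts (n = n₀ + Σ ν·ξ):
  D: 167 − 1(53.5) − 2(14.5) = 84.5
  E: 0 + 2(53.5) = 107
  G: 0 + 1(14.5) = 14.5
  H: 0 + 1(14.5) = 14.5
Total out = 220.5 kmol/h; y_G = 14.5 / 220.5 = 0.06575.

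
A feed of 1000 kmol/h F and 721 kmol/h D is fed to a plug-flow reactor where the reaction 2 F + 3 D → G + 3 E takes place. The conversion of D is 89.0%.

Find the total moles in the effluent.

1510 kmol/h

D reacted = 0.89 × 721 = 641.7 kmol/h; ν_D = −3, so ξ = 641.7/3 = 213.9 kmol/h.
Outlet amounts (n = n₀ + ν ξ):
  F: 1000 − 2(213.9) = 572.2
  D: 721 − 3(213.9) = 79.31
  G: 0 + 1(213.9) = 213.9
  E: 0 + 3(213.9) = 641.7
Total out = 572.2 + 79.31 + 213.9 + 641.7 = 1507 kmol/h.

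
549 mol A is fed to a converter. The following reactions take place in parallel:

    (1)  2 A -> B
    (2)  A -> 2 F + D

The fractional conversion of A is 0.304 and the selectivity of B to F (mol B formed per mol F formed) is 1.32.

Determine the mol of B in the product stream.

Conversion of A: A consumed = 0.304 × 549 = 166.9 mol = 2ξ₁ + 1ξ₂.
Selectivity: 1ξ₁ / (2ξ₂) = 1.32 → ξ₁ = 2.64 ξ₂.
Substitute: (2·2.64 + 1) ξ₂ = 166.9 → ξ₂ = 26.58 mol, ξ₁ = 70.16 mol.
Outlet amounts (n = n₀ + Σ ν·ξ):
  A: 549 − 2(70.16) − 1(26.58) = 382.1
  B: 0 + 1(70.16) = 70.16
  F: 0 + 2(26.58) = 53.15
  D: 0 + 1(26.58) = 26.58

70.2 mol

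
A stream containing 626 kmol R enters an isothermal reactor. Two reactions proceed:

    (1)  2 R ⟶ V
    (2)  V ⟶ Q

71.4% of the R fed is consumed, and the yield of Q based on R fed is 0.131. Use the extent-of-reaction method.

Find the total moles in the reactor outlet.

403 kmol

Conversion of R: R consumed = 2ξ₁ = 0.714 × 626 → ξ₁ = 223.5 kmol.
Yield of Q: 1ξ₂ / 626 = 0.131 → ξ₂ = 82.01 kmol.
Outlet amounts (n = n₀ + Σ ν·ξ):
  R: 626 − 2(223.5) = 179
  V: 0 + 1(223.5) − 1(82.01) = 141.5
  Q: 0 + 1(82.01) = 82.01
Total out = 179 + 141.5 + 82.01 = 402.5 kmol.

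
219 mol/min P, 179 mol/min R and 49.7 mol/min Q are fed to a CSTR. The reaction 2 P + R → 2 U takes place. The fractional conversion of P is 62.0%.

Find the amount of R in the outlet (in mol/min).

P reacted = 0.62 × 219 = 135.8 mol/min; ν_P = −2, so ξ = 135.8/2 = 67.89 mol/min.
Outlet amounts (n = n₀ + ν ξ):
  P: 219 − 2(67.89) = 83.22
  R: 179 − 1(67.89) = 111.1
  U: 0 + 2(67.89) = 135.8
  Q: 49.7 (inert)

111 mol/min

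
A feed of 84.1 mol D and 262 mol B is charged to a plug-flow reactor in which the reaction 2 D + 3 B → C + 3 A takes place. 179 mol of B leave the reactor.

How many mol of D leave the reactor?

28.8 mol

For B: n = n₀ − 3ξ → 179 = 262 − 3ξ, giving ξ = 27.67 mol.
Outlet amounts (n = n₀ + ν ξ):
  D: 84.1 − 2(27.67) = 28.77
  B: 262 − 3(27.67) = 179
  C: 0 + 1(27.67) = 27.67
  A: 0 + 3(27.67) = 83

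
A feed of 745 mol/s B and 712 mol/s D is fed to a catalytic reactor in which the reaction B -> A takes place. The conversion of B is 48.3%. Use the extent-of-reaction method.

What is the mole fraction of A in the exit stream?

0.247

B reacted = 0.483 × 745 = 359.8 mol/s; ν_B = −1, so ξ = 359.8/1 = 359.8 mol/s.
Outlet amounts (n = n₀ + ν ξ):
  B: 745 − 1(359.8) = 385.2
  A: 0 + 1(359.8) = 359.8
  D: 712 (inert)
Total out = 1457 mol/s; y_A = 359.8 / 1457 = 0.247.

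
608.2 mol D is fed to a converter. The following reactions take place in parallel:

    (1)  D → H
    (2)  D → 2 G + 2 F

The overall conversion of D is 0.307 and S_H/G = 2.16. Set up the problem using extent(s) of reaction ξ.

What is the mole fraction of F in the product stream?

Conversion of D: D consumed = 0.307 × 608.2 = 186.7 mol = 1ξ₁ + 1ξ₂.
Selectivity: 1ξ₁ / (2ξ₂) = 2.16 → ξ₁ = 4.32 ξ₂.
Substitute: (1·4.32 + 1) ξ₂ = 186.7 → ξ₂ = 35.1 mol, ξ₁ = 151.6 mol.
Outlet amounts (n = n₀ + Σ ν·ξ):
  D: 608.2 − 1(151.6) − 1(35.1) = 421.5
  H: 0 + 1(151.6) = 151.6
  G: 0 + 2(35.1) = 70.19
  F: 0 + 2(35.1) = 70.19
Total out = 713.5 mol; y_F = 70.19 / 713.5 = 0.09838.

0.0984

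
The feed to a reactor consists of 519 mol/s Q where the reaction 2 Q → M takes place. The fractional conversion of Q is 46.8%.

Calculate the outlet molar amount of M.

121 mol/s

Q reacted = 0.468 × 519 = 242.9 mol/s; ν_Q = −2, so ξ = 242.9/2 = 121.4 mol/s.
Outlet amounts (n = n₀ + ν ξ):
  Q: 519 − 2(121.4) = 276.1
  M: 0 + 1(121.4) = 121.4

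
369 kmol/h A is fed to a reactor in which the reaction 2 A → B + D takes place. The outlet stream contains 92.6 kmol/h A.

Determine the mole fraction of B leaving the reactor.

For A: n = n₀ − 2ξ → 92.6 = 369 − 2ξ, giving ξ = 138.2 kmol/h.
Outlet amounts (n = n₀ + ν ξ):
  A: 369 − 2(138.2) = 92.6
  B: 0 + 1(138.2) = 138.2
  D: 0 + 1(138.2) = 138.2
Total out = 369 kmol/h; y_B = 138.2 / 369 = 0.3745.

0.375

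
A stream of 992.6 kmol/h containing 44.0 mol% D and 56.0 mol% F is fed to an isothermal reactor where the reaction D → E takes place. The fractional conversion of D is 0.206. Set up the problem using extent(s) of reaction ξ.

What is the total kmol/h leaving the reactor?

D reacted = 0.206 × 436.7 = 89.97 kmol/h; ν_D = −1, so ξ = 89.97/1 = 89.97 kmol/h.
Outlet amounts (n = n₀ + ν ξ):
  D: 436.7 − 1(89.97) = 346.8
  E: 0 + 1(89.97) = 89.97
  F: 555.9 (inert)
Total out = 346.8 + 89.97 + 555.9 = 992.6 kmol/h.

993 kmol/h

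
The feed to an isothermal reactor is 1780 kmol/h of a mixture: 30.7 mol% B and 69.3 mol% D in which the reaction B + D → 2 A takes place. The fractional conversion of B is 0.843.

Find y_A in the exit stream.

B reacted = 0.843 × 546.5 = 460.7 kmol/h; ν_B = −1, so ξ = 460.7/1 = 460.7 kmol/h.
Outlet amounts (n = n₀ + ν ξ):
  B: 546.5 − 1(460.7) = 85.79
  D: 1234 − 1(460.7) = 772.9
  A: 0 + 2(460.7) = 921.3
Total out = 1780 kmol/h; y_A = 921.3 / 1780 = 0.5176.

0.518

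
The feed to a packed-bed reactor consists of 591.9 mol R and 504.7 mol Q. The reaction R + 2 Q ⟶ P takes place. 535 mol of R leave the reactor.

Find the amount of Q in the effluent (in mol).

For R: n = n₀ − 1ξ → 535 = 591.9 − 1ξ, giving ξ = 56.9 mol.
Outlet amounts (n = n₀ + ν ξ):
  R: 591.9 − 1(56.9) = 535
  Q: 504.7 − 2(56.9) = 390.9
  P: 0 + 1(56.9) = 56.9

391 mol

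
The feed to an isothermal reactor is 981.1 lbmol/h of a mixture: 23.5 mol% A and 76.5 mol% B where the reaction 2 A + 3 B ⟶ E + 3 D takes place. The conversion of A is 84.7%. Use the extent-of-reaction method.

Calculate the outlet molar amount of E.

97.6 lbmol/h

A reacted = 0.847 × 230.6 = 195.3 lbmol/h; ν_A = −2, so ξ = 195.3/2 = 97.64 lbmol/h.
Outlet amounts (n = n₀ + ν ξ):
  A: 230.6 − 2(97.64) = 35.28
  B: 750.5 − 3(97.64) = 457.6
  E: 0 + 1(97.64) = 97.64
  D: 0 + 3(97.64) = 292.9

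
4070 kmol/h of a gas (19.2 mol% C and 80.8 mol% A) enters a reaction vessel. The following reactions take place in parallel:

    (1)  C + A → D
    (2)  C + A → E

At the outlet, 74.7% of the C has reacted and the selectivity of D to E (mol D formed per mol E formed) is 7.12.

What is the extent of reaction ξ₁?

Conversion of C: C consumed = 0.747 × 781.4 = 583.7 kmol/h = 1ξ₁ + 1ξ₂.
Selectivity: 1ξ₁ / (1ξ₂) = 7.12 → ξ₁ = 7.12 ξ₂.
Substitute: (1·7.12 + 1) ξ₂ = 583.7 → ξ₂ = 71.89 kmol/h, ξ₁ = 511.8 kmol/h.
Outlet amounts (n = n₀ + Σ ν·ξ):
  C: 781.4 − 1(511.8) − 1(71.89) = 197.7
  A: 3289 − 1(511.8) − 1(71.89) = 2705
  D: 0 + 1(511.8) = 511.8
  E: 0 + 1(71.89) = 71.89

ξ₁ = 512 kmol/h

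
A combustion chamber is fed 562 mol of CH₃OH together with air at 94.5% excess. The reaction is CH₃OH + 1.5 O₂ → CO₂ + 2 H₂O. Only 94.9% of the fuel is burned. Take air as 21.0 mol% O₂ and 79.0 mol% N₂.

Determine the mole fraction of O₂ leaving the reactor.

Stoichiometric O₂ = 1.5 × 562 = 843 mol; O₂ fed = 843 × 1.945 = 1640 mol.
N₂ fed = 1640 × 79/21 = 6168 mol.
Fuel reacted = 0.949 × 562 → ξ = 533.3 mol.
Outlet (n = n₀ + ν ξ):
  CH₃OH: 562 − 1(533.3) = 28.66
  O₂: 1640 − 1.5(533.3) = 839.6
  N₂: 6168 (inert)
  CO₂: 0 + 1(533.3) = 533.3
  H₂O: 0 + 2(533.3) = 1067
Total out = 8636 mol; y_O₂ = 839.6 / 8636 = 0.09722.

0.0972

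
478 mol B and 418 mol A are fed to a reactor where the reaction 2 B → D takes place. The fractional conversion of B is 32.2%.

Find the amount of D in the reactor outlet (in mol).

77 mol

B reacted = 0.322 × 478 = 153.9 mol; ν_B = −2, so ξ = 153.9/2 = 76.96 mol.
Outlet amounts (n = n₀ + ν ξ):
  B: 478 − 2(76.96) = 324.1
  D: 0 + 1(76.96) = 76.96
  A: 418 (inert)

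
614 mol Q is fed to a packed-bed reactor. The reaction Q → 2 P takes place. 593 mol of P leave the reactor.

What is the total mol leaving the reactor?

For P: n = n₀ + 2ξ → 593 = 0 + 2ξ, giving ξ = 296.5 mol.
Outlet amounts (n = n₀ + ν ξ):
  Q: 614 − 1(296.5) = 317.5
  P: 0 + 2(296.5) = 593
Total out = 317.5 + 593 = 910.5 mol.

910 mol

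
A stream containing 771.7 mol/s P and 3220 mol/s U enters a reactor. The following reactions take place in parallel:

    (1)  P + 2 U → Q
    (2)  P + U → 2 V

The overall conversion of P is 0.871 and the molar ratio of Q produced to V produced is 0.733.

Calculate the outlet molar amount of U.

2150 mol/s

Conversion of P: P consumed = 0.871 × 771.7 = 672.2 mol/s = 1ξ₁ + 1ξ₂.
Selectivity: 1ξ₁ / (2ξ₂) = 0.733 → ξ₁ = 1.466 ξ₂.
Substitute: (1·1.466 + 1) ξ₂ = 672.2 → ξ₂ = 272.6 mol/s, ξ₁ = 399.6 mol/s.
Outlet amounts (n = n₀ + Σ ν·ξ):
  P: 771.7 − 1(399.6) − 1(272.6) = 99.55
  U: 3220 − 2(399.6) − 1(272.6) = 2148
  Q: 0 + 1(399.6) = 399.6
  V: 0 + 2(272.6) = 545.1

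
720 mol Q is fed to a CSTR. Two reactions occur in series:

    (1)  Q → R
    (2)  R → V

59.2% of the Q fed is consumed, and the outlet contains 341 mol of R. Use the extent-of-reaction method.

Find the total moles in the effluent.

Conversion of Q: Q consumed = 1ξ₁ = 0.592 × 720 → ξ₁ = 426.2 mol.
R balance: n_R = 0 + 1ξ₁ − 1ξ₂ = 341 → ξ₂ = (1·426.2 − 341)/1 = 85.24 mol.
Outlet amounts (n = n₀ + Σ ν·ξ):
  Q: 720 − 1(426.2) = 293.8
  R: 0 + 1(426.2) − 1(85.24) = 341
  V: 0 + 1(85.24) = 85.24
Total out = 293.8 + 341 + 85.24 = 720 mol.

720 mol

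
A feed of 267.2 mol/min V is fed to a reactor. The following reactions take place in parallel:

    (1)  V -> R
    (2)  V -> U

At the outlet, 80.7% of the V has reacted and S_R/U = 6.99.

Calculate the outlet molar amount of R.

189 mol/min

Conversion of V: V consumed = 0.807 × 267.2 = 215.6 mol/min = 1ξ₁ + 1ξ₂.
Selectivity: 1ξ₁ / (1ξ₂) = 6.99 → ξ₁ = 6.99 ξ₂.
Substitute: (1·6.99 + 1) ξ₂ = 215.6 → ξ₂ = 26.99 mol/min, ξ₁ = 188.6 mol/min.
Outlet amounts (n = n₀ + Σ ν·ξ):
  V: 267.2 − 1(188.6) − 1(26.99) = 51.57
  R: 0 + 1(188.6) = 188.6
  U: 0 + 1(26.99) = 26.99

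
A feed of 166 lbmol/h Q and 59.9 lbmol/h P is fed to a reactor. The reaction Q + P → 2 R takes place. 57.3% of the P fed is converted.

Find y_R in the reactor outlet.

0.304

P reacted = 0.573 × 59.9 = 34.32 lbmol/h; ν_P = −1, so ξ = 34.32/1 = 34.32 lbmol/h.
Outlet amounts (n = n₀ + ν ξ):
  Q: 166 − 1(34.32) = 131.7
  P: 59.9 − 1(34.32) = 25.58
  R: 0 + 2(34.32) = 68.65
Total out = 225.9 lbmol/h; y_R = 68.65 / 225.9 = 0.3039.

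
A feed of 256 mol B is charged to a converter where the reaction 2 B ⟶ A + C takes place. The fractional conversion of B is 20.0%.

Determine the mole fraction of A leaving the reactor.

B reacted = 0.2 × 256 = 51.2 mol; ν_B = −2, so ξ = 51.2/2 = 25.6 mol.
Outlet amounts (n = n₀ + ν ξ):
  B: 256 − 2(25.6) = 204.8
  A: 0 + 1(25.6) = 25.6
  C: 0 + 1(25.6) = 25.6
Total out = 256 mol; y_A = 25.6 / 256 = 0.1.

0.1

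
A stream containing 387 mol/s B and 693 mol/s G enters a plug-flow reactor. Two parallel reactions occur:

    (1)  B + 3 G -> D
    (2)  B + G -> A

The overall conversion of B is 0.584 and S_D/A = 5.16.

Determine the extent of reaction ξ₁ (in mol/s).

ξ₁ = 189 mol/s

Conversion of B: B consumed = 0.584 × 387 = 226 mol/s = 1ξ₁ + 1ξ₂.
Selectivity: 1ξ₁ / (1ξ₂) = 5.16 → ξ₁ = 5.16 ξ₂.
Substitute: (1·5.16 + 1) ξ₂ = 226 → ξ₂ = 36.69 mol/s, ξ₁ = 189.3 mol/s.
Outlet amounts (n = n₀ + Σ ν·ξ):
  B: 387 − 1(189.3) − 1(36.69) = 161
  G: 693 − 3(189.3) − 1(36.69) = 88.36
  D: 0 + 1(189.3) = 189.3
  A: 0 + 1(36.69) = 36.69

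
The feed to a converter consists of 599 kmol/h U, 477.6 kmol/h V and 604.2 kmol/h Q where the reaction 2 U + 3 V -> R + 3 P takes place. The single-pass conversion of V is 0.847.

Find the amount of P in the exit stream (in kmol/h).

405 kmol/h

V reacted = 0.847 × 477.6 = 404.5 kmol/h; ν_V = −3, so ξ = 404.5/3 = 134.8 kmol/h.
Outlet amounts (n = n₀ + ν ξ):
  U: 599 − 2(134.8) = 329.3
  V: 477.6 − 3(134.8) = 73.07
  R: 0 + 1(134.8) = 134.8
  P: 0 + 3(134.8) = 404.5
  Q: 604.2 (inert)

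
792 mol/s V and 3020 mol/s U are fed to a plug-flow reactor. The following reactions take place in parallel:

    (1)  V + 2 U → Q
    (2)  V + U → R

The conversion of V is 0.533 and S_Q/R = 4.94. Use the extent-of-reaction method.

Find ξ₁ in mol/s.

ξ₁ = 351 mol/s

Conversion of V: V consumed = 0.533 × 792 = 422.1 mol/s = 1ξ₁ + 1ξ₂.
Selectivity: 1ξ₁ / (1ξ₂) = 4.94 → ξ₁ = 4.94 ξ₂.
Substitute: (1·4.94 + 1) ξ₂ = 422.1 → ξ₂ = 71.07 mol/s, ξ₁ = 351.1 mol/s.
Outlet amounts (n = n₀ + Σ ν·ξ):
  V: 792 − 1(351.1) − 1(71.07) = 369.9
  U: 3020 − 2(351.1) − 1(71.07) = 2247
  Q: 0 + 1(351.1) = 351.1
  R: 0 + 1(71.07) = 71.07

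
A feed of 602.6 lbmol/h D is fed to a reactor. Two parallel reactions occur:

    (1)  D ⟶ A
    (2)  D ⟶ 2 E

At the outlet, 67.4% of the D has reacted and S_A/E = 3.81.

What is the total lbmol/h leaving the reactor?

650 lbmol/h

Conversion of D: D consumed = 0.674 × 602.6 = 406.2 lbmol/h = 1ξ₁ + 1ξ₂.
Selectivity: 1ξ₁ / (2ξ₂) = 3.81 → ξ₁ = 7.62 ξ₂.
Substitute: (1·7.62 + 1) ξ₂ = 406.2 → ξ₂ = 47.12 lbmol/h, ξ₁ = 359 lbmol/h.
Outlet amounts (n = n₀ + Σ ν·ξ):
  D: 602.6 − 1(359) − 1(47.12) = 196.4
  A: 0 + 1(359) = 359
  E: 0 + 2(47.12) = 94.23
Total out = 196.4 + 359 + 94.23 = 649.7 lbmol/h.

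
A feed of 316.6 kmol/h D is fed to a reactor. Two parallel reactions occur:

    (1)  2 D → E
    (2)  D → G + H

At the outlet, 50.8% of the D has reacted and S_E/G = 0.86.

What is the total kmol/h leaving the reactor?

Conversion of D: D consumed = 0.508 × 316.6 = 160.8 kmol/h = 2ξ₁ + 1ξ₂.
Selectivity: 1ξ₁ / (1ξ₂) = 0.86 → ξ₁ = 0.86 ξ₂.
Substitute: (2·0.86 + 1) ξ₂ = 160.8 → ξ₂ = 59.13 kmol/h, ξ₁ = 50.85 kmol/h.
Outlet amounts (n = n₀ + Σ ν·ξ):
  D: 316.6 − 2(50.85) − 1(59.13) = 155.8
  E: 0 + 1(50.85) = 50.85
  G: 0 + 1(59.13) = 59.13
  H: 0 + 1(59.13) = 59.13
Total out = 155.8 + 50.85 + 59.13 + 59.13 = 324.9 kmol/h.

325 kmol/h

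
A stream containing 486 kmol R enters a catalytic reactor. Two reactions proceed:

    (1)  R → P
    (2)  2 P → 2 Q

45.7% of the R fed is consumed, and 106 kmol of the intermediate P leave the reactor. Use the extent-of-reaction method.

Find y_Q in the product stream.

0.239

Conversion of R: R consumed = 1ξ₁ = 0.457 × 486 → ξ₁ = 222.1 kmol.
P balance: n_P = 0 + 1ξ₁ − 2ξ₂ = 106 → ξ₂ = (1·222.1 − 106)/2 = 58.05 kmol.
Outlet amounts (n = n₀ + Σ ν·ξ):
  R: 486 − 1(222.1) = 263.9
  P: 0 + 1(222.1) − 2(58.05) = 106
  Q: 0 + 2(58.05) = 116.1
Total out = 486 kmol; y_Q = 116.1 / 486 = 0.2389.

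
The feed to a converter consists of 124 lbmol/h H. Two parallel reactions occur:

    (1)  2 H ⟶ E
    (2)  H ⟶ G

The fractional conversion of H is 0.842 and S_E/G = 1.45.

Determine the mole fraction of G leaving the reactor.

0.314

Conversion of H: H consumed = 0.842 × 124 = 104.4 lbmol/h = 2ξ₁ + 1ξ₂.
Selectivity: 1ξ₁ / (1ξ₂) = 1.45 → ξ₁ = 1.45 ξ₂.
Substitute: (2·1.45 + 1) ξ₂ = 104.4 → ξ₂ = 26.77 lbmol/h, ξ₁ = 38.82 lbmol/h.
Outlet amounts (n = n₀ + Σ ν·ξ):
  H: 124 − 2(38.82) − 1(26.77) = 19.59
  E: 0 + 1(38.82) = 38.82
  G: 0 + 1(26.77) = 26.77
Total out = 85.18 lbmol/h; y_G = 26.77 / 85.18 = 0.3143.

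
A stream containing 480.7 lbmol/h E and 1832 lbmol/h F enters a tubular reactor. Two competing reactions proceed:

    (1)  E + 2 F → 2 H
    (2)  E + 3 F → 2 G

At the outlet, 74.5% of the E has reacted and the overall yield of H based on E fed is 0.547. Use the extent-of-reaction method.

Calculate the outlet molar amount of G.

453 lbmol/h

Yield of H: 2ξ₁ / 480.7 = 0.547 → ξ₁ = 131.5 lbmol/h.
Conversion of E: 1ξ₁ + 1ξ₂ = 0.745 × 480.7 = 358.1 → ξ₂ = 226.7 lbmol/h.
Outlet amounts (n = n₀ + Σ ν·ξ):
  E: 480.7 − 1(131.5) − 1(226.7) = 122.6
  F: 1832 − 2(131.5) − 3(226.7) = 889.1
  H: 0 + 2(131.5) = 262.9
  G: 0 + 2(226.7) = 453.3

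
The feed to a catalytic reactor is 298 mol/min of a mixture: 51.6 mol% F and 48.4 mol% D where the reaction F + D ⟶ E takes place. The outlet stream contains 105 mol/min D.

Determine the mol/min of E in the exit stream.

39.2 mol/min

For D: n = n₀ − 1ξ → 105 = 144.2 − 1ξ, giving ξ = 39.23 mol/min.
Outlet amounts (n = n₀ + ν ξ):
  F: 153.8 − 1(39.23) = 114.5
  D: 144.2 − 1(39.23) = 105
  E: 0 + 1(39.23) = 39.23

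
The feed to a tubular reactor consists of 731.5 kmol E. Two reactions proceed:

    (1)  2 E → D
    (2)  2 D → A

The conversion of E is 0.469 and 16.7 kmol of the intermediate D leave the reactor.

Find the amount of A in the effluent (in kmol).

77.4 kmol

Conversion of E: E consumed = 2ξ₁ = 0.469 × 731.5 → ξ₁ = 171.5 kmol.
D balance: n_D = 0 + 1ξ₁ − 2ξ₂ = 16.7 → ξ₂ = (1·171.5 − 16.7)/2 = 77.42 kmol.
Outlet amounts (n = n₀ + Σ ν·ξ):
  E: 731.5 − 2(171.5) = 388.4
  D: 0 + 1(171.5) − 2(77.42) = 16.7
  A: 0 + 1(77.42) = 77.42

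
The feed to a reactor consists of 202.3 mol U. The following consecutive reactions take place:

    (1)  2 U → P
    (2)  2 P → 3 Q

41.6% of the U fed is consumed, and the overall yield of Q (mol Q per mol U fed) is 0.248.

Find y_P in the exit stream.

Conversion of U: U consumed = 2ξ₁ = 0.416 × 202.3 → ξ₁ = 42.08 mol.
Yield of Q: 3ξ₂ / 202.3 = 0.248 → ξ₂ = 16.72 mol.
Outlet amounts (n = n₀ + Σ ν·ξ):
  U: 202.3 − 2(42.08) = 118.1
  P: 0 + 1(42.08) − 2(16.72) = 8.631
  Q: 0 + 3(16.72) = 50.17
Total out = 176.9 mol; y_P = 8.631 / 176.9 = 0.04878.

0.0488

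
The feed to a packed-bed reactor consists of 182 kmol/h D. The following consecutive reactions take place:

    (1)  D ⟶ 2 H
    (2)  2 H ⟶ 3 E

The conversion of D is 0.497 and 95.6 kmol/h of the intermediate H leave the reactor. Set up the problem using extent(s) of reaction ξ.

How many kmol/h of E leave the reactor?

128 kmol/h

Conversion of D: D consumed = 1ξ₁ = 0.497 × 182 → ξ₁ = 90.45 kmol/h.
H balance: n_H = 0 + 2ξ₁ − 2ξ₂ = 95.6 → ξ₂ = (2·90.45 − 95.6)/2 = 42.65 kmol/h.
Outlet amounts (n = n₀ + Σ ν·ξ):
  D: 182 − 1(90.45) = 91.55
  H: 0 + 2(90.45) − 2(42.65) = 95.6
  E: 0 + 3(42.65) = 128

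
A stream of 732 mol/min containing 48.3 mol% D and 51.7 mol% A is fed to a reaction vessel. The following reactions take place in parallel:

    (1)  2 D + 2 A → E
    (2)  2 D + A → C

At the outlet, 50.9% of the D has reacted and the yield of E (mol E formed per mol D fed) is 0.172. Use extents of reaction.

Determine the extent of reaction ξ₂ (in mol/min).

ξ₂ = 29.2 mol/min

Yield of E: 1ξ₁ / 353.6 = 0.172 → ξ₁ = 60.81 mol/min.
Conversion of D: 2ξ₁ + 2ξ₂ = 0.509 × 353.6 = 180 → ξ₂ = 29.17 mol/min.
Outlet amounts (n = n₀ + Σ ν·ξ):
  D: 353.6 − 2(60.81) − 2(29.17) = 173.6
  A: 378.4 − 2(60.81) − 1(29.17) = 227.7
  E: 0 + 1(60.81) = 60.81
  C: 0 + 1(29.17) = 29.17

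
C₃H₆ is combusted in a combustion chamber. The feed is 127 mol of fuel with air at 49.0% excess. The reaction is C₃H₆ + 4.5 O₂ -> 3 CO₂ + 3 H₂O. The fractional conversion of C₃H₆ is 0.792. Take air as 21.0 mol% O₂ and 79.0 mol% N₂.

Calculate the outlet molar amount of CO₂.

302 mol

Stoichiometric O₂ = 4.5 × 127 = 571.5 mol; O₂ fed = 571.5 × 1.490 = 851.5 mol.
N₂ fed = 851.5 × 79/21 = 3203 mol.
Fuel reacted = 0.792 × 127 → ξ = 100.6 mol.
Outlet (n = n₀ + ν ξ):
  C₃H₆: 127 − 1(100.6) = 26.42
  O₂: 851.5 − 4.5(100.6) = 398.9
  N₂: 3203 (inert)
  CO₂: 0 + 3(100.6) = 301.8
  H₂O: 0 + 3(100.6) = 301.8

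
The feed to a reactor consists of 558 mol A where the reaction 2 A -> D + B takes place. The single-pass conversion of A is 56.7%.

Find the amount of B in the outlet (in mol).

158 mol

A reacted = 0.567 × 558 = 316.4 mol; ν_A = −2, so ξ = 316.4/2 = 158.2 mol.
Outlet amounts (n = n₀ + ν ξ):
  A: 558 − 2(158.2) = 241.6
  D: 0 + 1(158.2) = 158.2
  B: 0 + 1(158.2) = 158.2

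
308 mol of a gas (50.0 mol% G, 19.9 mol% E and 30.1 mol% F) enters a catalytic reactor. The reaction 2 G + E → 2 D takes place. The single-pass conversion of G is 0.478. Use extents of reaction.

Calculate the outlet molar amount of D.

G reacted = 0.478 × 154 = 73.61 mol; ν_G = −2, so ξ = 73.61/2 = 36.81 mol.
Outlet amounts (n = n₀ + ν ξ):
  G: 154 − 2(36.81) = 80.39
  E: 61.29 − 1(36.81) = 24.49
  D: 0 + 2(36.81) = 73.61
  F: 92.71 (inert)

73.6 mol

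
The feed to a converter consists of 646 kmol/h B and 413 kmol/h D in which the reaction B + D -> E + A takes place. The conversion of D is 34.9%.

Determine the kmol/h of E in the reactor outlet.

D reacted = 0.349 × 413 = 144.1 kmol/h; ν_D = −1, so ξ = 144.1/1 = 144.1 kmol/h.
Outlet amounts (n = n₀ + ν ξ):
  B: 646 − 1(144.1) = 501.9
  D: 413 − 1(144.1) = 268.9
  E: 0 + 1(144.1) = 144.1
  A: 0 + 1(144.1) = 144.1

144 kmol/h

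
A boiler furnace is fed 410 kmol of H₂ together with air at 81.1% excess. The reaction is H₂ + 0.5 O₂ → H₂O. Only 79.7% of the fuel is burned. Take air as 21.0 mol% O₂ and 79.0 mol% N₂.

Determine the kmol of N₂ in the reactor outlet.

Stoichiometric O₂ = 0.5 × 410 = 205 kmol; O₂ fed = 205 × 1.811 = 371.3 kmol.
N₂ fed = 371.3 × 79/21 = 1397 kmol.
Fuel reacted = 0.797 × 410 → ξ = 326.8 kmol.
Outlet (n = n₀ + ν ξ):
  H₂: 410 − 1(326.8) = 83.23
  O₂: 371.3 − 0.5(326.8) = 207.9
  N₂: 1397 (inert)
  H₂O: 0 + 1(326.8) = 326.8

1400 kmol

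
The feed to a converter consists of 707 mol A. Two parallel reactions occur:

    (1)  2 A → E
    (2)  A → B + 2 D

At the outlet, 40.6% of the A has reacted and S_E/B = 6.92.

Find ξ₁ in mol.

Conversion of A: A consumed = 0.406 × 707 = 287 mol = 2ξ₁ + 1ξ₂.
Selectivity: 1ξ₁ / (1ξ₂) = 6.92 → ξ₁ = 6.92 ξ₂.
Substitute: (2·6.92 + 1) ξ₂ = 287 → ξ₂ = 19.34 mol, ξ₁ = 133.8 mol.
Outlet amounts (n = n₀ + Σ ν·ξ):
  A: 707 − 2(133.8) − 1(19.34) = 420
  E: 0 + 1(133.8) = 133.8
  B: 0 + 1(19.34) = 19.34
  D: 0 + 2(19.34) = 38.68

ξ₁ = 134 mol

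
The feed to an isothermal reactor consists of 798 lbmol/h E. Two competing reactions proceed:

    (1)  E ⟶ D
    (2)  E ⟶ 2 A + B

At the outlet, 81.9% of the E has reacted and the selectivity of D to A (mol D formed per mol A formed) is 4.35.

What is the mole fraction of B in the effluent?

0.0722

Conversion of E: E consumed = 0.819 × 798 = 653.6 lbmol/h = 1ξ₁ + 1ξ₂.
Selectivity: 1ξ₁ / (2ξ₂) = 4.35 → ξ₁ = 8.7 ξ₂.
Substitute: (1·8.7 + 1) ξ₂ = 653.6 → ξ₂ = 67.38 lbmol/h, ξ₁ = 586.2 lbmol/h.
Outlet amounts (n = n₀ + Σ ν·ξ):
  E: 798 − 1(586.2) − 1(67.38) = 144.4
  D: 0 + 1(586.2) = 586.2
  A: 0 + 2(67.38) = 134.8
  B: 0 + 1(67.38) = 67.38
Total out = 932.8 lbmol/h; y_B = 67.38 / 932.8 = 0.07223.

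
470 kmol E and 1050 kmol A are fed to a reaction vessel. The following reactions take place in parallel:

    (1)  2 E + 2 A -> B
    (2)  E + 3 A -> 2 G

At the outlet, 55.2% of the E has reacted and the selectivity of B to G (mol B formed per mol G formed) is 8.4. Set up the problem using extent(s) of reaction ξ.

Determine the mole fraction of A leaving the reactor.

0.688

Conversion of E: E consumed = 0.552 × 470 = 259.4 kmol = 2ξ₁ + 1ξ₂.
Selectivity: 1ξ₁ / (2ξ₂) = 8.4 → ξ₁ = 16.8 ξ₂.
Substitute: (2·16.8 + 1) ξ₂ = 259.4 → ξ₂ = 7.498 kmol, ξ₁ = 126 kmol.
Outlet amounts (n = n₀ + Σ ν·ξ):
  E: 470 − 2(126) − 1(7.498) = 210.6
  A: 1050 − 2(126) − 3(7.498) = 775.6
  B: 0 + 1(126) = 126
  G: 0 + 2(7.498) = 15
Total out = 1127 kmol; y_A = 775.6 / 1127 = 0.6881.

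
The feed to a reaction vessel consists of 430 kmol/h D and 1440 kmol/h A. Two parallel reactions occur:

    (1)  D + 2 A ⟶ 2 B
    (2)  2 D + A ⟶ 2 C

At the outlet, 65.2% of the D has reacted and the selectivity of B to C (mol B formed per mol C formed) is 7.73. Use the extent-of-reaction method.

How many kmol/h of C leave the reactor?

57.6 kmol/h

Conversion of D: D consumed = 0.652 × 430 = 280.4 kmol/h = 1ξ₁ + 2ξ₂.
Selectivity: 2ξ₁ / (2ξ₂) = 7.73 → ξ₁ = 7.73 ξ₂.
Substitute: (1·7.73 + 2) ξ₂ = 280.4 → ξ₂ = 28.81 kmol/h, ξ₁ = 222.7 kmol/h.
Outlet amounts (n = n₀ + Σ ν·ξ):
  D: 430 − 1(222.7) − 2(28.81) = 149.6
  A: 1440 − 2(222.7) − 1(28.81) = 965.7
  B: 0 + 2(222.7) = 445.5
  C: 0 + 2(28.81) = 57.63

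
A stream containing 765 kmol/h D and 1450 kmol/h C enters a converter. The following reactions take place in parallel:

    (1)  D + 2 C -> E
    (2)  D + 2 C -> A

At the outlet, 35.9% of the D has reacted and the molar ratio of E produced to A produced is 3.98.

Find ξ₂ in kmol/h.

Conversion of D: D consumed = 0.359 × 765 = 274.6 kmol/h = 1ξ₁ + 1ξ₂.
Selectivity: 1ξ₁ / (1ξ₂) = 3.98 → ξ₁ = 3.98 ξ₂.
Substitute: (1·3.98 + 1) ξ₂ = 274.6 → ξ₂ = 55.15 kmol/h, ξ₁ = 219.5 kmol/h.
Outlet amounts (n = n₀ + Σ ν·ξ):
  D: 765 − 1(219.5) − 1(55.15) = 490.4
  C: 1450 − 2(219.5) − 2(55.15) = 900.7
  E: 0 + 1(219.5) = 219.5
  A: 0 + 1(55.15) = 55.15

ξ₂ = 55.1 kmol/h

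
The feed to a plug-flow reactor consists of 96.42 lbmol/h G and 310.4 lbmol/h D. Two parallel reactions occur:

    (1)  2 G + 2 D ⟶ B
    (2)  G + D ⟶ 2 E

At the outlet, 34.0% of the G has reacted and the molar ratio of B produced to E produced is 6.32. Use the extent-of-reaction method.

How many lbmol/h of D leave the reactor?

Conversion of G: G consumed = 0.34 × 96.42 = 32.78 lbmol/h = 2ξ₁ + 1ξ₂.
Selectivity: 1ξ₁ / (2ξ₂) = 6.32 → ξ₁ = 12.64 ξ₂.
Substitute: (2·12.64 + 1) ξ₂ = 32.78 → ξ₂ = 1.247 lbmol/h, ξ₁ = 15.77 lbmol/h.
Outlet amounts (n = n₀ + Σ ν·ξ):
  G: 96.42 − 2(15.77) − 1(1.247) = 63.64
  D: 310.4 − 2(15.77) − 1(1.247) = 277.6
  B: 0 + 1(15.77) = 15.77
  E: 0 + 2(1.247) = 2.495

278 lbmol/h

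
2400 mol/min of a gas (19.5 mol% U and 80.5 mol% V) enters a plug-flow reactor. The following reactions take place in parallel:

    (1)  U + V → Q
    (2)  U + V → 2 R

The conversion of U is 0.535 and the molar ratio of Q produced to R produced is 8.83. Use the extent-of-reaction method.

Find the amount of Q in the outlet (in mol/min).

237 mol/min

Conversion of U: U consumed = 0.535 × 468 = 250.4 mol/min = 1ξ₁ + 1ξ₂.
Selectivity: 1ξ₁ / (2ξ₂) = 8.83 → ξ₁ = 17.66 ξ₂.
Substitute: (1·17.66 + 1) ξ₂ = 250.4 → ξ₂ = 13.42 mol/min, ξ₁ = 237 mol/min.
Outlet amounts (n = n₀ + Σ ν·ξ):
  U: 468 − 1(237) − 1(13.42) = 217.6
  V: 1932 − 1(237) − 1(13.42) = 1682
  Q: 0 + 1(237) = 237
  R: 0 + 2(13.42) = 26.84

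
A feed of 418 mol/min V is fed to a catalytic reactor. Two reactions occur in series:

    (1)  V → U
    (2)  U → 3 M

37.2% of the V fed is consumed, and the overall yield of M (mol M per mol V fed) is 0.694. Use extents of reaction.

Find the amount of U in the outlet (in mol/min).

Conversion of V: V consumed = 1ξ₁ = 0.372 × 418 → ξ₁ = 155.5 mol/min.
Yield of M: 3ξ₂ / 418 = 0.694 → ξ₂ = 96.7 mol/min.
Outlet amounts (n = n₀ + Σ ν·ξ):
  V: 418 − 1(155.5) = 262.5
  U: 0 + 1(155.5) − 1(96.7) = 58.8
  M: 0 + 3(96.7) = 290.1

58.8 mol/min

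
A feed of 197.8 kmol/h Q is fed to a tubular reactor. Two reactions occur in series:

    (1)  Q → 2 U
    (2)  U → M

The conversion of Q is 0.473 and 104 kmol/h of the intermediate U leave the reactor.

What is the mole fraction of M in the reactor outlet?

Conversion of Q: Q consumed = 1ξ₁ = 0.473 × 197.8 → ξ₁ = 93.56 kmol/h.
U balance: n_U = 0 + 2ξ₁ − 1ξ₂ = 104 → ξ₂ = (2·93.56 − 104)/1 = 83.12 kmol/h.
Outlet amounts (n = n₀ + Σ ν·ξ):
  Q: 197.8 − 1(93.56) = 104.2
  U: 0 + 2(93.56) − 1(83.12) = 104
  M: 0 + 1(83.12) = 83.12
Total out = 291.4 kmol/h; y_M = 83.12 / 291.4 = 0.2853.

0.285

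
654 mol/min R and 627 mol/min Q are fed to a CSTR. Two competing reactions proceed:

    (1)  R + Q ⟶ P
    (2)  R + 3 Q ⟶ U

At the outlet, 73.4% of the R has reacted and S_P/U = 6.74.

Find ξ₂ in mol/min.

Conversion of R: R consumed = 0.734 × 654 = 480 mol/min = 1ξ₁ + 1ξ₂.
Selectivity: 1ξ₁ / (1ξ₂) = 6.74 → ξ₁ = 6.74 ξ₂.
Substitute: (1·6.74 + 1) ξ₂ = 480 → ξ₂ = 62.02 mol/min, ξ₁ = 418 mol/min.
Outlet amounts (n = n₀ + Σ ν·ξ):
  R: 654 − 1(418) − 1(62.02) = 174
  Q: 627 − 1(418) − 3(62.02) = 22.92
  P: 0 + 1(418) = 418
  U: 0 + 1(62.02) = 62.02

ξ₂ = 62 mol/min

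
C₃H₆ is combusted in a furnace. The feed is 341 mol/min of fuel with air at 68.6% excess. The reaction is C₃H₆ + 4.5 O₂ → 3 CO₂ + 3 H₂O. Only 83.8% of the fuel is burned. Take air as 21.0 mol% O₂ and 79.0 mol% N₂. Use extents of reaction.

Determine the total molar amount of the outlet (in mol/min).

12800 mol/min

Stoichiometric O₂ = 4.5 × 341 = 1534 mol/min; O₂ fed = 1534 × 1.686 = 2587 mol/min.
N₂ fed = 2587 × 79/21 = 9733 mol/min.
Fuel reacted = 0.838 × 341 → ξ = 285.8 mol/min.
Outlet (n = n₀ + ν ξ):
  C₃H₆: 341 − 1(285.8) = 55.24
  O₂: 2587 − 4.5(285.8) = 1301
  N₂: 9733 (inert)
  CO₂: 0 + 3(285.8) = 857.3
  H₂O: 0 + 3(285.8) = 857.3
Total out = 55.24 + 1301 + 9733 + 857.3 + 857.3 = 12800 mol/min.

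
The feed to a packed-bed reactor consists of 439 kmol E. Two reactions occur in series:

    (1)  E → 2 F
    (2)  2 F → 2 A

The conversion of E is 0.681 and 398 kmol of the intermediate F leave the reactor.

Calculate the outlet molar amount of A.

Conversion of E: E consumed = 1ξ₁ = 0.681 × 439 → ξ₁ = 299 kmol.
F balance: n_F = 0 + 2ξ₁ − 2ξ₂ = 398 → ξ₂ = (2·299 − 398)/2 = 99.96 kmol.
Outlet amounts (n = n₀ + Σ ν·ξ):
  E: 439 − 1(299) = 140
  F: 0 + 2(299) − 2(99.96) = 398
  A: 0 + 2(99.96) = 199.9

200 kmol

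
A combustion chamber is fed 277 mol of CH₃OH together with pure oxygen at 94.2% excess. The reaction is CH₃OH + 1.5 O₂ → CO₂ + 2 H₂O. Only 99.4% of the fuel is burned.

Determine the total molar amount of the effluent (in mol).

Stoichiometric O₂ = 1.5 × 277 = 415.5 mol; O₂ fed = 415.5 × 1.942 = 806.9 mol.
Fuel reacted = 0.994 × 277 → ξ = 275.3 mol.
Outlet (n = n₀ + ν ξ):
  CH₃OH: 277 − 1(275.3) = 1.662
  O₂: 806.9 − 1.5(275.3) = 393.9
  CO₂: 0 + 1(275.3) = 275.3
  H₂O: 0 + 2(275.3) = 550.7
Total out = 1.662 + 393.9 + 275.3 + 550.7 = 1222 mol.

1220 mol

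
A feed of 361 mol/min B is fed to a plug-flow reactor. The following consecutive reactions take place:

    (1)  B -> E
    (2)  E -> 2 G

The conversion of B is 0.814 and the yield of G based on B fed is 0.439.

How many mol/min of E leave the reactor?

Conversion of B: B consumed = 1ξ₁ = 0.814 × 361 → ξ₁ = 293.9 mol/min.
Yield of G: 2ξ₂ / 361 = 0.439 → ξ₂ = 79.24 mol/min.
Outlet amounts (n = n₀ + Σ ν·ξ):
  B: 361 − 1(293.9) = 67.15
  E: 0 + 1(293.9) − 1(79.24) = 214.6
  G: 0 + 2(79.24) = 158.5

215 mol/min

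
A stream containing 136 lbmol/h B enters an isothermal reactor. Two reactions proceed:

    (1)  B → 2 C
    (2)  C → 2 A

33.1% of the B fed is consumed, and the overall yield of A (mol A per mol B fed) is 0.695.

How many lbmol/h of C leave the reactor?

Conversion of B: B consumed = 1ξ₁ = 0.331 × 136 → ξ₁ = 45.02 lbmol/h.
Yield of A: 2ξ₂ / 136 = 0.695 → ξ₂ = 47.26 lbmol/h.
Outlet amounts (n = n₀ + Σ ν·ξ):
  B: 136 − 1(45.02) = 90.98
  C: 0 + 2(45.02) − 1(47.26) = 42.77
  A: 0 + 2(47.26) = 94.52

42.8 lbmol/h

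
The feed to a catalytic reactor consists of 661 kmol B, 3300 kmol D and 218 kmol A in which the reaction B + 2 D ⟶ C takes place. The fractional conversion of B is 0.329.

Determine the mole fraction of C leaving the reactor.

0.0581

B reacted = 0.329 × 661 = 217.5 kmol; ν_B = −1, so ξ = 217.5/1 = 217.5 kmol.
Outlet amounts (n = n₀ + ν ξ):
  B: 661 − 1(217.5) = 443.5
  D: 3300 − 2(217.5) = 2865
  C: 0 + 1(217.5) = 217.5
  A: 218 (inert)
Total out = 3744 kmol; y_C = 217.5 / 3744 = 0.05808.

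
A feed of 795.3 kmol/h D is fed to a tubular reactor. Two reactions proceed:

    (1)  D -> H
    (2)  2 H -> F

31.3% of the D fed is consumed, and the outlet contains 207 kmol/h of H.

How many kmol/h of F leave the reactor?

Conversion of D: D consumed = 1ξ₁ = 0.313 × 795.3 → ξ₁ = 248.9 kmol/h.
H balance: n_H = 0 + 1ξ₁ − 2ξ₂ = 207 → ξ₂ = (1·248.9 − 207)/2 = 20.96 kmol/h.
Outlet amounts (n = n₀ + Σ ν·ξ):
  D: 795.3 − 1(248.9) = 546.4
  H: 0 + 1(248.9) − 2(20.96) = 207
  F: 0 + 1(20.96) = 20.96

21 kmol/h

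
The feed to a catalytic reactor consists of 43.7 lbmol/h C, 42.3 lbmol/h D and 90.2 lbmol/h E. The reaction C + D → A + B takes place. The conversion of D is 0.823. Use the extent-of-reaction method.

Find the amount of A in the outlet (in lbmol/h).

34.8 lbmol/h

D reacted = 0.823 × 42.3 = 34.81 lbmol/h; ν_D = −1, so ξ = 34.81/1 = 34.81 lbmol/h.
Outlet amounts (n = n₀ + ν ξ):
  C: 43.7 − 1(34.81) = 8.887
  D: 42.3 − 1(34.81) = 7.487
  A: 0 + 1(34.81) = 34.81
  B: 0 + 1(34.81) = 34.81
  E: 90.2 (inert)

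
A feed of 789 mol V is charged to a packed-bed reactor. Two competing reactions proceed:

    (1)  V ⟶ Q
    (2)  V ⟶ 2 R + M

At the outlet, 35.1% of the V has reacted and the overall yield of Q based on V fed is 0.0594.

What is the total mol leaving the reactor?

1250 mol

Yield of Q: 1ξ₁ / 789 = 0.0594 → ξ₁ = 46.87 mol.
Conversion of V: 1ξ₁ + 1ξ₂ = 0.351 × 789 = 276.9 → ξ₂ = 230.1 mol.
Outlet amounts (n = n₀ + Σ ν·ξ):
  V: 789 − 1(46.87) − 1(230.1) = 512.1
  Q: 0 + 1(46.87) = 46.87
  R: 0 + 2(230.1) = 460.1
  M: 0 + 1(230.1) = 230.1
Total out = 512.1 + 46.87 + 460.1 + 230.1 = 1249 mol.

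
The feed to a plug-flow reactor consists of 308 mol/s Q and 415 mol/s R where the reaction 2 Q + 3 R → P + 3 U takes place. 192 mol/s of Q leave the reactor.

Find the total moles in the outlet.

665 mol/s

For Q: n = n₀ − 2ξ → 192 = 308 − 2ξ, giving ξ = 58 mol/s.
Outlet amounts (n = n₀ + ν ξ):
  Q: 308 − 2(58) = 192
  R: 415 − 3(58) = 241
  P: 0 + 1(58) = 58
  U: 0 + 3(58) = 174
Total out = 192 + 241 + 58 + 174 = 665 mol/s.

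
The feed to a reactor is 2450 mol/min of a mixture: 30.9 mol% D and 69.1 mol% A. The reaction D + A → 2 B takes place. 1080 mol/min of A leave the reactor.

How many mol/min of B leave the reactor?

1230 mol/min

For A: n = n₀ − 1ξ → 1080 = 1693 − 1ξ, giving ξ = 613 mol/min.
Outlet amounts (n = n₀ + ν ξ):
  D: 757 − 1(613) = 144.1
  A: 1693 − 1(613) = 1080
  B: 0 + 2(613) = 1226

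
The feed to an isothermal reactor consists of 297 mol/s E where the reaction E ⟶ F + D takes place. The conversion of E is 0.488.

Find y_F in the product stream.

0.328

E reacted = 0.488 × 297 = 144.9 mol/s; ν_E = −1, so ξ = 144.9/1 = 144.9 mol/s.
Outlet amounts (n = n₀ + ν ξ):
  E: 297 − 1(144.9) = 152.1
  F: 0 + 1(144.9) = 144.9
  D: 0 + 1(144.9) = 144.9
Total out = 441.9 mol/s; y_F = 144.9 / 441.9 = 0.328.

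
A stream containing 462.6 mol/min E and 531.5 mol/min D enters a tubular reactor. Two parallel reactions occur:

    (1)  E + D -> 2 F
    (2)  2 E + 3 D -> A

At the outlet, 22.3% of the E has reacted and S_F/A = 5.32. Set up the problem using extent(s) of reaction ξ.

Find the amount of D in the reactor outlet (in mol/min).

406 mol/min

Conversion of E: E consumed = 0.223 × 462.6 = 103.2 mol/min = 1ξ₁ + 2ξ₂.
Selectivity: 2ξ₁ / (1ξ₂) = 5.32 → ξ₁ = 2.66 ξ₂.
Substitute: (1·2.66 + 2) ξ₂ = 103.2 → ξ₂ = 22.14 mol/min, ξ₁ = 58.89 mol/min.
Outlet amounts (n = n₀ + Σ ν·ξ):
  E: 462.6 − 1(58.89) − 2(22.14) = 359.4
  D: 531.5 − 1(58.89) − 3(22.14) = 406.2
  F: 0 + 2(58.89) = 117.8
  A: 0 + 1(22.14) = 22.14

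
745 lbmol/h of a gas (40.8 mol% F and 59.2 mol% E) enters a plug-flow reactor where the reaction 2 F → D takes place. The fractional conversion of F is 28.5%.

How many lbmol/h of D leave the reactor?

F reacted = 0.285 × 304 = 86.63 lbmol/h; ν_F = −2, so ξ = 86.63/2 = 43.31 lbmol/h.
Outlet amounts (n = n₀ + ν ξ):
  F: 304 − 2(43.31) = 217.3
  D: 0 + 1(43.31) = 43.31
  E: 441 (inert)

43.3 lbmol/h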